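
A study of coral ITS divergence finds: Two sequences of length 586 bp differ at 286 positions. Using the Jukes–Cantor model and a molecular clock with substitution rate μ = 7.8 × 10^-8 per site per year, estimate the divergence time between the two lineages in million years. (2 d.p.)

5.06

p = 286/586 ≈ 0.488055.
d = −(3/4) ln(1 − 4p/3) = −0.75 ln(1 − 0.65074) = −0.75 ln(0.34926)
  = −0.75 × (-1.051939) = 0.788954 substitutions/site.
Under a molecular clock d = 2μt, so t = d/(2μ) = 0.788954 / (2 × 7.8 × 10^-8) = 5.06 million years.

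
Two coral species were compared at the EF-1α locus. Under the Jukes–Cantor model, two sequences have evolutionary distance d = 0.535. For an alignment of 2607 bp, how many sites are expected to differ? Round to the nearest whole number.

997

Invert JC69: p = (3/4)(1 − e^(−4d/3)) = 0.75 × (1 − e^(-0.713333)) = 0.75 × (1 − 0.490008) = 0.382494.
Expected differing sites = pL ≈ 0.382494 × 2607 = 997.161858 ≈ 997.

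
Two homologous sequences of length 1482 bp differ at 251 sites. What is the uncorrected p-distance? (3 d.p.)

p = 251/1482 = 0.169365… ≈ 0.169 (to 3 d.p.).

0.169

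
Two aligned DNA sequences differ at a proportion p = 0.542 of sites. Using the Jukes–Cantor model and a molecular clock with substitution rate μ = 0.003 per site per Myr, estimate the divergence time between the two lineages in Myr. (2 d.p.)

160.32

d = −(3/4) ln(1 − 4p/3) = −0.75 ln(1 − 0.722667) = −0.75 ln(0.277333)
  = −0.75 × (-1.282536) = 0.961902 substitutions/site.
Under a molecular clock d = 2μt, so t = d/(2μ) = 0.961902 / (2 × 0.003) = 160.32 Myr.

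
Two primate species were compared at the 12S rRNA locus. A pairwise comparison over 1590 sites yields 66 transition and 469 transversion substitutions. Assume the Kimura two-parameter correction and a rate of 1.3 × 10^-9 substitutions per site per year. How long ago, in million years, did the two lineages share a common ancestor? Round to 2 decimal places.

177.02

P = 66/1590 ≈ 0.041509 and Q = 469/1590 ≈ 0.294969.
Under the Kimura two-parameter model, d = −½ ln(1 − 2P − Q) − ¼ ln(1 − 2Q).
1 − 2P − Q = 0.622013, giving −½ ln(0.622013) = 0.237397.
1 − 2Q = 0.410062, giving −¼ ln(0.410062) = 0.222862.
d = 0.237397 + 0.222862 = 0.460259.
Under a molecular clock d = 2μt, so t = d/(2μ) = 0.460259 / (2 × 1.3 × 10^-9) = 177.02 million years.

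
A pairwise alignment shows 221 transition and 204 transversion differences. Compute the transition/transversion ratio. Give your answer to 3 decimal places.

R = 221/204 = 1.083333… ≈ 1.083 (to 3 d.p.).

1.083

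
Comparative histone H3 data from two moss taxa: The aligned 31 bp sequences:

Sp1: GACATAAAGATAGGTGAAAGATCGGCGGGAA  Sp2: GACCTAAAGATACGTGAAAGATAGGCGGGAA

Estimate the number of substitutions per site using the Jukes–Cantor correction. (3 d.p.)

The sequences differ at 3 of 31 sites (4, 13, 23), so p = 3/31 ≈ 0.096774.
d = −(3/4) ln(1 − 4p/3) = −0.75 ln(1 − 0.129032) = −0.75 ln(0.870968)
  = −0.75 × (-0.138150) = 0.103613 substitutions/site.

0.104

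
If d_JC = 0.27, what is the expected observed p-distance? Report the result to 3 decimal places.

p = (3/4)(1 − e^(−4d/3)) = 0.75 × (1 − e^(-0.36)) = 0.75 × (1 − 0.697676) = 0.226743.

0.227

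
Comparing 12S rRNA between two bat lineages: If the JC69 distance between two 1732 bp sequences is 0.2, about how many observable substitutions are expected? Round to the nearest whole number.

304

Invert JC69: p = (3/4)(1 − e^(−4d/3)) = 0.75 × (1 − e^(-0.266667)) = 0.75 × (1 − 0.765928) = 0.175554.
Expected differing sites = pL ≈ 0.175554 × 1732 = 304.059528 ≈ 304.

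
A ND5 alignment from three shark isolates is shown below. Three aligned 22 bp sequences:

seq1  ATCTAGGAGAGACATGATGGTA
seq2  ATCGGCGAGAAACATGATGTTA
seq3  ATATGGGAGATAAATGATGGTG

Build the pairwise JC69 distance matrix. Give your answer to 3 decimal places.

seq1–seq2: 5/22 sites differ → p ≈ 0.227273, d = −0.75 ln(1 − 0.303031) = 0.270761 ≈ 0.271.
seq1–seq3: 5/22 sites differ → p ≈ 0.227273, d = −0.75 ln(1 − 0.303031) = 0.270761 ≈ 0.271.
seq2–seq3: 7/22 sites differ → p ≈ 0.318182, d = −0.75 ln(1 − 0.424243) = 0.414052 ≈ 0.414.

d(seq1,seq2) = 0.271, d(seq1,seq3) = 0.271, d(seq2,seq3) = 0.414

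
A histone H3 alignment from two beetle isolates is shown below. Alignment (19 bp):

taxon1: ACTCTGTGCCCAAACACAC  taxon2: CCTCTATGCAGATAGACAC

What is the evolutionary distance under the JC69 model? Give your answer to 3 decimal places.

The sequences differ at 6 of 19 sites (1, 6, 10, 11, 13, 15), so p = 6/19 ≈ 0.315789.
d = −(3/4) ln(1 − 4p/3) = −0.75 ln(1 − 0.421052) = −0.75 ln(0.578948)
  = −0.75 × (-0.546543) = 0.409907 substitutions/site.

0.410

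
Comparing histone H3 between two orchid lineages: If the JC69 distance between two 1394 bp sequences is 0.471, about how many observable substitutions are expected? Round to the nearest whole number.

Invert JC69: p = (3/4)(1 − e^(−4d/3)) = 0.75 × (1 − e^(-0.628)) = 0.75 × (1 − 0.533658) = 0.349757.
Expected differing sites = pL ≈ 0.349757 × 1394 = 487.561258 ≈ 488.

488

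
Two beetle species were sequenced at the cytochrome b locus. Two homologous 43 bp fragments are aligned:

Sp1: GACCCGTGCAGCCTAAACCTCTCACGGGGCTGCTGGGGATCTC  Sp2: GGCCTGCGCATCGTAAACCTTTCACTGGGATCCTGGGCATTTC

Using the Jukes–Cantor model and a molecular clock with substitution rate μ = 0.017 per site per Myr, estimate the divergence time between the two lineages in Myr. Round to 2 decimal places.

9.20

The sequences differ at 11 of 43 sites, so p = 11/43 ≈ 0.255814.
d = −(3/4) ln(1 − 4p/3) = −0.75 ln(1 − 0.341085) = −0.75 ln(0.658915)
  = −0.75 × (-0.417161) = 0.312871 substitutions/site.
Under a molecular clock d = 2μt, so t = d/(2μ) = 0.312871 / (2 × 0.017) = 9.20 Myr.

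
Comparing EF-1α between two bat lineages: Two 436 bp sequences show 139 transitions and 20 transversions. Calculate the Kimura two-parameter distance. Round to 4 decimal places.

P = 139/436 ≈ 0.318807 and Q = 20/436 ≈ 0.045872.
Under the Kimura two-parameter model, d = −½ ln(1 − 2P − Q) − ¼ ln(1 − 2Q).
1 − 2P − Q = 0.316514, giving −½ ln(0.316514) = 0.575194.
1 − 2Q = 0.908256, giving −¼ ln(0.908256) = 0.024057.
d = 0.575194 + 0.024057 = 0.599251.

0.5993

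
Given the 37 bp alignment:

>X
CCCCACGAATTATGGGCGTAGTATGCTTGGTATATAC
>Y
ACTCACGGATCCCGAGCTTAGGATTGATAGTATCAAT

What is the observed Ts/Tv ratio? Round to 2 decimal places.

0.78

Transitions are A↔G and C↔T; transversions are all other mismatches.
Transitions: 7. Transversions: 9.
R = 7/9 = 0.777777… ≈ 0.78 (to 2 d.p.).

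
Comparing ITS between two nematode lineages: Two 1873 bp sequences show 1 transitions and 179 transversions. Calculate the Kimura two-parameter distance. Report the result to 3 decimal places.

P = 1/1873 ≈ 0.000534 and Q = 179/1873 ≈ 0.095569.
Under the Kimura two-parameter model, d = −½ ln(1 − 2P − Q) − ¼ ln(1 − 2Q).
1 − 2P − Q = 0.903363, giving −½ ln(0.903363) = 0.050815.
1 − 2Q = 0.808862, giving −¼ ln(0.808862) = 0.053032.
d = 0.050815 + 0.053032 = 0.103847.

0.104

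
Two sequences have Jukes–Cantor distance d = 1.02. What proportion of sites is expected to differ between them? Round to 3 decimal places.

p = (3/4)(1 − e^(−4d/3)) = 0.75 × (1 − e^(-1.36)) = 0.75 × (1 − 0.256661) = 0.557504.

0.558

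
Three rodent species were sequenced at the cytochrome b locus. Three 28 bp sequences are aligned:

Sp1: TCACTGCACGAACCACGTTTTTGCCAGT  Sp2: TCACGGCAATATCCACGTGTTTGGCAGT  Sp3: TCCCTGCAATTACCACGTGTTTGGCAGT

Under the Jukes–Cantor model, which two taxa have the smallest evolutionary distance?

Sp2 and Sp3

Sp1–Sp2: 6/28 differ, p = 0.214, d = 0.252.
Sp1–Sp3: 6/28 differ, p = 0.214, d = 0.252.
Sp2–Sp3: 4/28 differ, p = 0.143, d = 0.158.
The smallest distance is between Sp2 and Sp3.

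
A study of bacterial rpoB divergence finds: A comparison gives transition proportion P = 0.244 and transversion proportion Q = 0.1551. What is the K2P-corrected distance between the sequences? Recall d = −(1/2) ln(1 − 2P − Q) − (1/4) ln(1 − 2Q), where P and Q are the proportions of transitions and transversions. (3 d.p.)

Under the Kimura two-parameter model, d = −½ ln(1 − 2P − Q) − ¼ ln(1 − 2Q).
1 − 2P − Q = 0.3569, giving −½ ln(0.3569) = 0.515150.
1 − 2Q = 0.6898, giving −¼ ln(0.6898) = 0.092838.
d = 0.515150 + 0.092838 = 0.607988.

0.608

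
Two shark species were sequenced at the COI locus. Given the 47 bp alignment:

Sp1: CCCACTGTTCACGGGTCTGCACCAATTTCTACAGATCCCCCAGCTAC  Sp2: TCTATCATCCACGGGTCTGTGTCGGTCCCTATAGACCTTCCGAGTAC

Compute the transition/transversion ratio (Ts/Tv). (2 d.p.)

Transitions are A↔G and C↔T; transversions are all other mismatches.
Transitions: 19. Transversions: 1.
R = 19/1 = 19.00.

19.00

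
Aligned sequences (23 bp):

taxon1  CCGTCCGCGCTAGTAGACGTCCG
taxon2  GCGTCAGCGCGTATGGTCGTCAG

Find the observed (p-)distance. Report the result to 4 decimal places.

0.3478

The sequences differ at 8 of 23 positions (sites 1, 6, 11, 12, 13, 15, 17, 22).
p = 8/23 = 0.347826… ≈ 0.3478 (to 4 d.p.).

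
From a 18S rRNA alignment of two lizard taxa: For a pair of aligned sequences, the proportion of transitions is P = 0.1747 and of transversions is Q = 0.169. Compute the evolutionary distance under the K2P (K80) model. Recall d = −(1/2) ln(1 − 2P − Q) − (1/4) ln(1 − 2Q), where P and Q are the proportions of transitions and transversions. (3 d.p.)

0.468

Under the Kimura two-parameter model, d = −½ ln(1 − 2P − Q) − ¼ ln(1 − 2Q).
1 − 2P − Q = 0.4816, giving −½ ln(0.4816) = 0.365321.
1 − 2Q = 0.662, giving −¼ ln(0.662) = 0.103122.
d = 0.365321 + 0.103122 = 0.468443.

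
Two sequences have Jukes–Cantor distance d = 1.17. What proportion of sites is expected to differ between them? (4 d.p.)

0.5924

p = (3/4)(1 − e^(−4d/3)) = 0.75 × (1 − e^(-1.56)) = 0.75 × (1 − 0.210136) = 0.592398.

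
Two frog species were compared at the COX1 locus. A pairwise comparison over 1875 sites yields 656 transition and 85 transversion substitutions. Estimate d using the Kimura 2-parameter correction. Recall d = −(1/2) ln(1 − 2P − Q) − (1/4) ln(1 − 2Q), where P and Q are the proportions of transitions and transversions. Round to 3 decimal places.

0.707

P = 656/1875 ≈ 0.349867 and Q = 85/1875 ≈ 0.045333.
Under the Kimura two-parameter model, d = −½ ln(1 − 2P − Q) − ¼ ln(1 − 2Q).
1 − 2P − Q = 0.254933, giving −½ ln(0.254933) = 0.683377.
1 − 2Q = 0.909334, giving −¼ ln(0.909334) = 0.023761.
d = 0.683377 + 0.023761 = 0.707138.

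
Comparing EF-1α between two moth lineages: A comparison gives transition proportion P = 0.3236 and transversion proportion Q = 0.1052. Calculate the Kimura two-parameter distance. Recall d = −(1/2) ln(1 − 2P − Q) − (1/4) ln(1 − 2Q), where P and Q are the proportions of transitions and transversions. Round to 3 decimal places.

Under the Kimura two-parameter model, d = −½ ln(1 − 2P − Q) − ¼ ln(1 − 2Q).
1 − 2P − Q = 0.2476, giving −½ ln(0.2476) = 0.697970.
1 − 2Q = 0.7896, giving −¼ ln(0.7896) = 0.059057.
d = 0.697970 + 0.059057 = 0.757027.

0.757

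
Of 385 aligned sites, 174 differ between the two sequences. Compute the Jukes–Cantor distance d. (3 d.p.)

p = 174/385 ≈ 0.451948.
d = −(3/4) ln(1 − 4p/3) = −0.75 ln(1 − 0.602597) = −0.75 ln(0.397403)
  = −0.75 × (-0.922804) = 0.692103 substitutions/site.

0.692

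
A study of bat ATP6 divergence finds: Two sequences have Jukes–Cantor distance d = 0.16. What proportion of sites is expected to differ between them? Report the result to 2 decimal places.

p = (3/4)(1 − e^(−4d/3)) = 0.75 × (1 − e^(-0.213333)) = 0.75 × (1 − 0.807887) = 0.144085.

0.14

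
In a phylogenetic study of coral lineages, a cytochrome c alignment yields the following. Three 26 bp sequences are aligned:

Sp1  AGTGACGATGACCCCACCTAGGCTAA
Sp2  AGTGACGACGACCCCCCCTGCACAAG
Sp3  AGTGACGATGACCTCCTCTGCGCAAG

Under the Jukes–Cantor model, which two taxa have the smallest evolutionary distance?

Sp1–Sp2: 7/26 differ, p = 0.269, d = 0.334.
Sp1–Sp3: 7/26 differ, p = 0.269, d = 0.334.
Sp2–Sp3: 4/26 differ, p = 0.154, d = 0.172.
The smallest distance is between Sp2 and Sp3.

Sp2 and Sp3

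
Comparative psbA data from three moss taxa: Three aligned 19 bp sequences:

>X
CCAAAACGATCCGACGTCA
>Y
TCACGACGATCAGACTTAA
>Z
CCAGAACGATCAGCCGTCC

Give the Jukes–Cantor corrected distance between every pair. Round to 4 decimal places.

X–Y: 6/19 sites differ → p ≈ 0.315789, d = −0.75 ln(1 − 0.421052) = 0.409907 ≈ 0.4099.
X–Z: 4/19 sites differ → p ≈ 0.210526, d = −0.75 ln(1 − 0.280701) = 0.247109 ≈ 0.2471.
Y–Z: 7/19 sites differ → p ≈ 0.368421, d = −0.75 ln(1 − 0.491228) = 0.506816 ≈ 0.5068.

d(X,Y) = 0.4099, d(X,Z) = 0.2471, d(Y,Z) = 0.5068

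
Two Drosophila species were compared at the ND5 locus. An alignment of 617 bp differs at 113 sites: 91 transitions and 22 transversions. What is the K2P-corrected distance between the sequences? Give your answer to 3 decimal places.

P = 91/617 ≈ 0.147488 and Q = 22/617 ≈ 0.035656.
Under the Kimura two-parameter model, d = −½ ln(1 − 2P − Q) − ¼ ln(1 − 2Q).
1 − 2P − Q = 0.669368, giving −½ ln(0.669368) = 0.200711.
1 − 2Q = 0.928688, giving −¼ ln(0.928688) = 0.018496.
d = 0.200711 + 0.018496 = 0.219207.

0.219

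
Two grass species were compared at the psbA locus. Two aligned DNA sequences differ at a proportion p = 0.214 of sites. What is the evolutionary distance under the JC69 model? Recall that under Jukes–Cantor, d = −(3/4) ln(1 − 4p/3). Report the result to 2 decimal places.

0.25

d = −(3/4) ln(1 − 4p/3) = −0.75 ln(1 − 0.285333) = −0.75 ln(0.714667)
  = −0.75 × (-0.335939) = 0.251954 substitutions/site.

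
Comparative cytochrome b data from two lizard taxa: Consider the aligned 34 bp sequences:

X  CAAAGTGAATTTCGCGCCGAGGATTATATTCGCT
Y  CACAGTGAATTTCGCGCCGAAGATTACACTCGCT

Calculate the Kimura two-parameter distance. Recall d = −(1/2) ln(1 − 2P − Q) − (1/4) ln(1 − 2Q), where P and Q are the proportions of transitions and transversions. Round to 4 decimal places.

Of 34 sites, 3 differences are transitions and 1 are transversions, so P = 3/34 ≈ 0.088235 and Q = 1/34 ≈ 0.029412.
Under the Kimura two-parameter model, d = −½ ln(1 − 2P − Q) − ¼ ln(1 − 2Q).
1 − 2P − Q = 0.794118, giving −½ ln(0.794118) = 0.115262.
1 − 2Q = 0.941176, giving −¼ ln(0.941176) = 0.015156.
d = 0.115262 + 0.015156 = 0.130418.

0.1304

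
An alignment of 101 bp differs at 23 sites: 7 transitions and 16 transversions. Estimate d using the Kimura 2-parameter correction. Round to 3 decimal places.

P = 7/101 ≈ 0.069307 and Q = 16/101 ≈ 0.158416.
Under the Kimura two-parameter model, d = −½ ln(1 − 2P − Q) − ¼ ln(1 − 2Q).
1 − 2P − Q = 0.70297, giving −½ ln(0.70297) = 0.176221.
1 − 2Q = 0.683168, giving −¼ ln(0.683168) = 0.095254.
d = 0.176221 + 0.095254 = 0.271475.

0.271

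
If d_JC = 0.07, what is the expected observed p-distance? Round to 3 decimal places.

p = (3/4)(1 − e^(−4d/3)) = 0.75 × (1 − e^(-0.093333)) = 0.75 × (1 − 0.910890) = 0.066833.

0.067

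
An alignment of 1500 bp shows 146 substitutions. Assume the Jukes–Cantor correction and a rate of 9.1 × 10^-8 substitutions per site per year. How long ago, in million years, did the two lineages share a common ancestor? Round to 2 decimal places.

p = 146/1500 ≈ 0.097333.
d = −(3/4) ln(1 − 4p/3) = −0.75 ln(1 − 0.129777) = −0.75 ln(0.870223)
  = −0.75 × (-0.139006) = 0.104255 substitutions/site.
Under a molecular clock d = 2μt, so t = d/(2μ) = 0.104255 / (2 × 9.1 × 10^-8) = 0.57 million years.

0.57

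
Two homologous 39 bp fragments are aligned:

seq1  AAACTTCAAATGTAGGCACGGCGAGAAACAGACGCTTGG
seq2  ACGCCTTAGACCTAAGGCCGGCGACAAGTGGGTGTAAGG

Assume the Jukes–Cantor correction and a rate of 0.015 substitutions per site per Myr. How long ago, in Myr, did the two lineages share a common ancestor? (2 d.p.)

26.22

The sequences differ at 19 of 39 sites, so p = 19/39 ≈ 0.487179.
d = −(3/4) ln(1 − 4p/3) = −0.75 ln(1 − 0.649572) = −0.75 ln(0.350428)
  = −0.75 × (-1.048600) = 0.786450 substitutions/site.
Under a molecular clock d = 2μt, so t = d/(2μ) = 0.786450 / (2 × 0.015) = 26.22 Myr.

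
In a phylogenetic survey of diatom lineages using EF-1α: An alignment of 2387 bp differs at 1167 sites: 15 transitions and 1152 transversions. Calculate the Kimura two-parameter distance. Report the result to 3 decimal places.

1.182

P = 15/2387 ≈ 0.006284 and Q = 1152/2387 ≈ 0.482614.
Under the Kimura two-parameter model, d = −½ ln(1 − 2P − Q) − ¼ ln(1 − 2Q).
1 − 2P − Q = 0.504818, giving −½ ln(0.504818) = 0.341779.
1 − 2Q = 0.034772, giving −¼ ln(0.034772) = 0.839736.
d = 0.341779 + 0.839736 = 1.181515.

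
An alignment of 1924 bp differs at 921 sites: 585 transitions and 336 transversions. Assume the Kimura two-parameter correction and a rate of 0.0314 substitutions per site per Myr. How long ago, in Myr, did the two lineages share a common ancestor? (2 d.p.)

13.87

P = 585/1924 ≈ 0.304054 and Q = 336/1924 ≈ 0.174636.
Under the Kimura two-parameter model, d = −½ ln(1 − 2P − Q) − ¼ ln(1 − 2Q).
1 − 2P − Q = 0.217256, giving −½ ln(0.217256) = 0.763339.
1 − 2Q = 0.650728, giving −¼ ln(0.650728) = 0.107416.
d = 0.763339 + 0.107416 = 0.870755.
Under a molecular clock d = 2μt, so t = d/(2μ) = 0.870755 / (2 × 0.0314) = 13.87 Myr.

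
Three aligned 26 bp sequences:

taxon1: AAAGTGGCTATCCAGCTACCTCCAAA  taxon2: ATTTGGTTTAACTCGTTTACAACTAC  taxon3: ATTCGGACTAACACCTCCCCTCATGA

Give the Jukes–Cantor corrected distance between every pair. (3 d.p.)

taxon1–taxon2: 16/26 sites differ → p ≈ 0.615385, d = −0.75 ln(1 − 0.820513) = 1.288239 ≈ 1.288.
taxon1–taxon3: 15/26 sites differ → p ≈ 0.576923, d = −0.75 ln(1 − 0.769231) = 1.099754 ≈ 1.100.
taxon2–taxon3: 13/26 sites differ → p = 0.5, d = −0.75 ln(1 − 0.666667) = 0.823960 ≈ 0.824.

d(taxon1,taxon2) = 1.288, d(taxon1,taxon3) = 1.100, d(taxon2,taxon3) = 0.824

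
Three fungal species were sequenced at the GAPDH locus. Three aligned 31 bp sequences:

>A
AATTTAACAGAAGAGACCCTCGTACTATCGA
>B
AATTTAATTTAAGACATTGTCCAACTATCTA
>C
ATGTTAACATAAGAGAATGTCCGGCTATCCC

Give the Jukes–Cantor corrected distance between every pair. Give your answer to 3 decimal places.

d(A,B) = 0.422, d(A,C) = 0.481, d(B,C) = 0.422

A–B: 10/31 sites differ → p ≈ 0.322581, d = −0.75 ln(1 − 0.430108) = 0.421731 ≈ 0.422.
A–C: 11/31 sites differ → p ≈ 0.354839, d = −0.75 ln(1 − 0.473119) = 0.480585 ≈ 0.481.
B–C: 10/31 sites differ → p ≈ 0.322581, d = −0.75 ln(1 − 0.430108) = 0.421731 ≈ 0.422.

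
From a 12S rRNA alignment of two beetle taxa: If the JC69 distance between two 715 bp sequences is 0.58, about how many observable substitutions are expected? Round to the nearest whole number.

Invert JC69: p = (3/4)(1 − e^(−4d/3)) = 0.75 × (1 − e^(-0.773333)) = 0.75 × (1 − 0.461472) = 0.403896.
Expected differing sites = pL ≈ 0.403896 × 715 = 288.78564 ≈ 289.

289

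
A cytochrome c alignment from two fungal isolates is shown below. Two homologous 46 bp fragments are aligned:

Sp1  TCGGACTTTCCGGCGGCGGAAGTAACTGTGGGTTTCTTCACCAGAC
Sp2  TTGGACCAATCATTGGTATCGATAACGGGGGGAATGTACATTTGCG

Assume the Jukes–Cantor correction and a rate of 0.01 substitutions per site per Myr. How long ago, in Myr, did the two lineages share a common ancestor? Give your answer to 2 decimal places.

The sequences differ at 25 of 46 sites, so p = 25/46 ≈ 0.543478.
d = −(3/4) ln(1 − 4p/3) = −0.75 ln(1 − 0.724637) = −0.75 ln(0.275363)
  = −0.75 × (-1.289665) = 0.967249 substitutions/site.
Under a molecular clock d = 2μt, so t = d/(2μ) = 0.967249 / (2 × 0.01) = 48.36 Myr.

48.36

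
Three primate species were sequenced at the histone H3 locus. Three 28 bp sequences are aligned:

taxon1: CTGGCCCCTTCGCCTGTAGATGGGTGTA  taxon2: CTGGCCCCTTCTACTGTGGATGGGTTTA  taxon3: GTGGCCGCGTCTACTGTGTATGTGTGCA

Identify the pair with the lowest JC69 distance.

taxon1 and taxon2

taxon1–taxon2: 4/28 differ, p = 0.143, d = 0.158.
taxon1–taxon3: 9/28 differ, p = 0.321, d = 0.420.
taxon2–taxon3: 7/28 differ, p = 0.250, d = 0.304.
The smallest distance is between taxon1 and taxon2.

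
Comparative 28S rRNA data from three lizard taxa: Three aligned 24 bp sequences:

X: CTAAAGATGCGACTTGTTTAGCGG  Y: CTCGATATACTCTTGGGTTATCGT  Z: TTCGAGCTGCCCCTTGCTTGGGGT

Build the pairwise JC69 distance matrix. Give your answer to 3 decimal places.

d(X,Y) = 0.708, d(X,Z) = 0.608, d(Y,Z) = 0.708

X–Y: 11/24 sites differ → p ≈ 0.458333, d = −0.75 ln(1 − 0.611111) = 0.708346 ≈ 0.708.
X–Z: 10/24 sites differ → p ≈ 0.416667, d = −0.75 ln(1 − 0.555556) = 0.608198 ≈ 0.608.
Y–Z: 11/24 sites differ → p ≈ 0.458333, d = −0.75 ln(1 − 0.611111) = 0.708346 ≈ 0.708.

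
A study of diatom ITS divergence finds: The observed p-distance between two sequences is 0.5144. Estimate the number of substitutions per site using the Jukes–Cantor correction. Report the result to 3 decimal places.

d = −(3/4) ln(1 − 4p/3) = −0.75 ln(1 − 0.685867) = −0.75 ln(0.314133)
  = −0.75 × (-1.157939) = 0.868454 substitutions/site.

0.868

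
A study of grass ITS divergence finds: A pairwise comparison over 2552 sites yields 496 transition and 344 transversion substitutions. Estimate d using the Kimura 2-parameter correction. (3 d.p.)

0.449

P = 496/2552 ≈ 0.194357 and Q = 344/2552 ≈ 0.134796.
Under the Kimura two-parameter model, d = −½ ln(1 − 2P − Q) − ¼ ln(1 − 2Q).
1 − 2P − Q = 0.47649, giving −½ ln(0.47649) = 0.370654.
1 − 2Q = 0.730408, giving −¼ ln(0.730408) = 0.078538.
d = 0.370654 + 0.078538 = 0.449192.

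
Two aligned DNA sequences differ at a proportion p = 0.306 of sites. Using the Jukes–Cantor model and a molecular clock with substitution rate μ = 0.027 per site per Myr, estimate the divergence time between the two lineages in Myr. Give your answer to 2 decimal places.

d = −(3/4) ln(1 − 4p/3) = −0.75 ln(1 − 0.408) = −0.75 ln(0.592)
  = −0.75 × (-0.524249) = 0.393187 substitutions/site.
Under a molecular clock d = 2μt, so t = d/(2μ) = 0.393187 / (2 × 0.027) = 7.28 Myr.

7.28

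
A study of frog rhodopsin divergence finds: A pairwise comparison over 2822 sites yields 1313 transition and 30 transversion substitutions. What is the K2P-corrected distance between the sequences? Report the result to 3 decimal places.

P = 1313/2822 ≈ 0.465273 and Q = 30/2822 ≈ 0.010631.
Under the Kimura two-parameter model, d = −½ ln(1 − 2P − Q) − ¼ ln(1 − 2Q).
1 − 2P − Q = 0.058823, giving −½ ln(0.058823) = 1.416611.
1 − 2Q = 0.978738, giving −¼ ln(0.978738) = 0.005373.
d = 1.416611 + 0.005373 = 1.421984.

1.422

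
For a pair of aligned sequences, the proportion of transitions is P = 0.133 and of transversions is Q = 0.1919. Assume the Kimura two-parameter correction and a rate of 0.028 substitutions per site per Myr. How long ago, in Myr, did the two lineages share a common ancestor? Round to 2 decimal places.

7.63

Under the Kimura two-parameter model, d = −½ ln(1 − 2P − Q) − ¼ ln(1 − 2Q).
1 − 2P − Q = 0.5421, giving −½ ln(0.5421) = 0.306152.
1 − 2Q = 0.6162, giving −¼ ln(0.6162) = 0.121046.
d = 0.306152 + 0.121046 = 0.427198.
Under a molecular clock d = 2μt, so t = d/(2μ) = 0.427198 / (2 × 0.028) = 7.63 Myr.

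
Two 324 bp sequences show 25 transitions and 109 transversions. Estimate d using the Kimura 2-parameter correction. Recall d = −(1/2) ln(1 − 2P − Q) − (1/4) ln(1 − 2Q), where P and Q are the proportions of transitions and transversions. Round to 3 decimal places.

P = 25/324 ≈ 0.07716 and Q = 109/324 ≈ 0.33642.
Under the Kimura two-parameter model, d = −½ ln(1 − 2P − Q) − ¼ ln(1 − 2Q).
1 − 2P − Q = 0.50926, giving −½ ln(0.50926) = 0.337398.
1 − 2Q = 0.32716, giving −¼ ln(0.32716) = 0.279326.
d = 0.337398 + 0.279326 = 0.616724.

0.617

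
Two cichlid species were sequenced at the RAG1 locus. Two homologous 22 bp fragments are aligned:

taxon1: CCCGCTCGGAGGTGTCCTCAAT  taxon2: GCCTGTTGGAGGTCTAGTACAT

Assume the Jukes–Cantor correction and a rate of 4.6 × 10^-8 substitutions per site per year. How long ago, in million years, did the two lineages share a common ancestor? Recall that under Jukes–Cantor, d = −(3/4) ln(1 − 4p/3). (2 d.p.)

6.43

The sequences differ at 9 of 22 sites (1, 4, 5, 7, 14, 16, 17, 19, 20), so p = 9/22 ≈ 0.409091.
d = −(3/4) ln(1 − 4p/3) = −0.75 ln(1 − 0.545455) = −0.75 ln(0.454545)
  = −0.75 × (-0.788458) = 0.591344 substitutions/site.
Under a molecular clock d = 2μt, so t = d/(2μ) = 0.591344 / (2 × 4.6 × 10^-8) = 6.43 million years.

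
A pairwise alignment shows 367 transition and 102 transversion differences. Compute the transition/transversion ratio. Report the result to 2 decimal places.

3.60

R = 367/102 = 3.598039… ≈ 3.60 (to 2 d.p.).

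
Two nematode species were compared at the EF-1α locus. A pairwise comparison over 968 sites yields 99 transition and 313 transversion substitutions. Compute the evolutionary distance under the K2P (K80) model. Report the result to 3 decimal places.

0.635

P = 99/968 ≈ 0.102273 and Q = 313/968 ≈ 0.323347.
Under the Kimura two-parameter model, d = −½ ln(1 − 2P − Q) − ¼ ln(1 − 2Q).
1 − 2P − Q = 0.472107, giving −½ ln(0.472107) = 0.375275.
1 − 2Q = 0.353306, giving −¼ ln(0.353306) = 0.260105.
d = 0.375275 + 0.260105 = 0.635380.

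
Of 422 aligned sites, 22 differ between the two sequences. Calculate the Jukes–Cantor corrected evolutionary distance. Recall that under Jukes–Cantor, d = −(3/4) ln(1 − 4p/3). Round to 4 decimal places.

p = 22/422 ≈ 0.052133.
d = −(3/4) ln(1 − 4p/3) = −0.75 ln(1 − 0.069511) = −0.75 ln(0.930489)
  = −0.75 × (-0.072045) = 0.054034 substitutions/site.

0.0540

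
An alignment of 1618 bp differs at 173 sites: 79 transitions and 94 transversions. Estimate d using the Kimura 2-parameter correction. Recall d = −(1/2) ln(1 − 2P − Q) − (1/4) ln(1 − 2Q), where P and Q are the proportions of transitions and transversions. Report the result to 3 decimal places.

0.116

P = 79/1618 ≈ 0.048826 and Q = 94/1618 ≈ 0.058096.
Under the Kimura two-parameter model, d = −½ ln(1 − 2P − Q) − ¼ ln(1 − 2Q).
1 − 2P − Q = 0.844252, giving −½ ln(0.844252) = 0.084652.
1 − 2Q = 0.883808, giving −¼ ln(0.883808) = 0.030879.
d = 0.084652 + 0.030879 = 0.115531.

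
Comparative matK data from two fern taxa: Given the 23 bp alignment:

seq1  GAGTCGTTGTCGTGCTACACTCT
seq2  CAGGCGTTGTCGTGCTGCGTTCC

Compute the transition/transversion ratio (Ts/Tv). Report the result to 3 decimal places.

2.000

Transitions are A↔G and C↔T; transversions are all other mismatches.
Transitions: 4. Transversions: 2.
R = 4/2 = 2.000.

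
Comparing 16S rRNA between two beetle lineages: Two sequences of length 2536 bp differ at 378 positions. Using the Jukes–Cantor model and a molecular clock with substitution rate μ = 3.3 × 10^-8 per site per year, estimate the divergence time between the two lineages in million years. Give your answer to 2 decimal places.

2.52

p = 378/2536 ≈ 0.149054.
d = −(3/4) ln(1 − 4p/3) = −0.75 ln(1 − 0.198739) = −0.75 ln(0.801261)
  = −0.75 × (-0.221569) = 0.166177 substitutions/site.
Under a molecular clock d = 2μt, so t = d/(2μ) = 0.166177 / (2 × 3.3 × 10^-8) = 2.52 million years.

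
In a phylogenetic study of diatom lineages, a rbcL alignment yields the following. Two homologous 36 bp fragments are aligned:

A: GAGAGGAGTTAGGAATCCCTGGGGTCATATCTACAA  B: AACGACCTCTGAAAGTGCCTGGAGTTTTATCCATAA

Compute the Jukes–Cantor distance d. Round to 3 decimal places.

The sequences differ at 18 of 36 sites, so p = 18/36 = 0.5.
d = −(3/4) ln(1 − 4p/3) = −0.75 ln(1 − 0.666667) = −0.75 ln(0.333333)
  = −0.75 × (-1.098613) = 0.823960 substitutions/site.

0.824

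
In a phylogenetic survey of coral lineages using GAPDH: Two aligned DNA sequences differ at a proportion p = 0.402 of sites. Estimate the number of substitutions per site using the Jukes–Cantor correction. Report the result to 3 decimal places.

0.576

d = −(3/4) ln(1 − 4p/3) = −0.75 ln(1 − 0.536) = −0.75 ln(0.464)
  = −0.75 × (-0.767871) = 0.575903 substitutions/site.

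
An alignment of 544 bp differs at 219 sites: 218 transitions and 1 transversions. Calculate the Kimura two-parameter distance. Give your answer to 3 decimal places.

P = 218/544 ≈ 0.400735 and Q = 1/544 ≈ 0.001838.
Under the Kimura two-parameter model, d = −½ ln(1 − 2P − Q) − ¼ ln(1 − 2Q).
1 − 2P − Q = 0.196692, giving −½ ln(0.196692) = 0.813058.
1 − 2Q = 0.996324, giving −¼ ln(0.996324) = 0.000921.
d = 0.813058 + 0.000921 = 0.813979.

0.814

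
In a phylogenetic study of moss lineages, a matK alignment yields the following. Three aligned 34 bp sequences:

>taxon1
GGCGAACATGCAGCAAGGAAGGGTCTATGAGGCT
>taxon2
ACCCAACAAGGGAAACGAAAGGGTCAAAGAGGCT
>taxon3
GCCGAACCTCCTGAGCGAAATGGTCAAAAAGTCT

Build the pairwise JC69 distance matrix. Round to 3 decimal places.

d(taxon1,taxon2) = 0.477, d(taxon1,taxon3) = 0.535, d(taxon2,taxon3) = 0.477

taxon1–taxon2: 12/34 sites differ → p ≈ 0.352941, d = −0.75 ln(1 − 0.470588) = 0.476991 ≈ 0.477.
taxon1–taxon3: 13/34 sites differ → p ≈ 0.382353, d = −0.75 ln(1 − 0.509804) = 0.534712 ≈ 0.535.
taxon2–taxon3: 12/34 sites differ → p ≈ 0.352941, d = −0.75 ln(1 − 0.470588) = 0.476991 ≈ 0.477.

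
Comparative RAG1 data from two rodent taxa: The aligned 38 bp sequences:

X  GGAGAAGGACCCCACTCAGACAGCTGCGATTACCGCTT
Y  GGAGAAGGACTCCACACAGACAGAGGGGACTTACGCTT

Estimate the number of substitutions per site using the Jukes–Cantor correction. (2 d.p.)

0.25

The sequences differ at 8 of 38 sites (11, 16, 24, 25, 27, 30, 32, 33), so p = 8/38 ≈ 0.210526.
d = −(3/4) ln(1 − 4p/3) = −0.75 ln(1 − 0.280701) = −0.75 ln(0.719299)
  = −0.75 × (-0.329478) = 0.247109 substitutions/site.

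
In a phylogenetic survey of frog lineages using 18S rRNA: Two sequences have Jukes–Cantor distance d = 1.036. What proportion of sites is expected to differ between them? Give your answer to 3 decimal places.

p = (3/4)(1 − e^(−4d/3)) = 0.75 × (1 − e^(-1.381333)) = 0.75 × (1 − 0.251243) = 0.561568.

0.562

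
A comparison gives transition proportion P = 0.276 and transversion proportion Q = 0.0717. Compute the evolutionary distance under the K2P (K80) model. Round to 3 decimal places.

0.527

Under the Kimura two-parameter model, d = −½ ln(1 − 2P − Q) − ¼ ln(1 − 2Q).
1 − 2P − Q = 0.3763, giving −½ ln(0.3763) = 0.488684.
1 − 2Q = 0.8566, giving −¼ ln(0.8566) = 0.038696.
d = 0.488684 + 0.038696 = 0.527380.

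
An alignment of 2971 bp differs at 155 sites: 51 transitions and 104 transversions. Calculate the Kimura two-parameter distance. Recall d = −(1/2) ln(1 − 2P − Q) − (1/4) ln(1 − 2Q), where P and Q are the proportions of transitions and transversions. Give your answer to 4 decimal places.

0.0541

P = 51/2971 ≈ 0.017166 and Q = 104/2971 ≈ 0.035005.
Under the Kimura two-parameter model, d = −½ ln(1 − 2P − Q) − ¼ ln(1 − 2Q).
1 − 2P − Q = 0.930663, giving −½ ln(0.930663) = 0.035929.
1 − 2Q = 0.92999, giving −¼ ln(0.92999) = 0.018145.
d = 0.035929 + 0.018145 = 0.054074.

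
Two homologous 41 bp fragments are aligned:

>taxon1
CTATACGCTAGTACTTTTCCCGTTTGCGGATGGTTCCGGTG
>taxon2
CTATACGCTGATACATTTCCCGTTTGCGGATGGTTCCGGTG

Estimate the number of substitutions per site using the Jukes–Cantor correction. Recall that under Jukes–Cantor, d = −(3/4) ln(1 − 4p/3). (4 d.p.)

The sequences differ at 3 of 41 sites (10, 11, 15), so p = 3/41 ≈ 0.073171.
d = −(3/4) ln(1 − 4p/3) = −0.75 ln(1 − 0.097561) = −0.75 ln(0.902439)
  = −0.75 × (-0.102654) = 0.076991 substitutions/site.

0.0770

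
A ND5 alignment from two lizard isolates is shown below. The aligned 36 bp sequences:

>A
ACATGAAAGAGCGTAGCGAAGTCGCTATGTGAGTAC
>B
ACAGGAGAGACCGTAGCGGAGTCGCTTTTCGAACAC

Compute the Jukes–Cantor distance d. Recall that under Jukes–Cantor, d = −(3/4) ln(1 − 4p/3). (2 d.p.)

0.30

The sequences differ at 9 of 36 sites (4, 7, 11, 19, 27, 29, 30, 33, 34), so p = 9/36 = 0.25.
d = −(3/4) ln(1 − 4p/3) = −0.75 ln(1 − 0.333333) = −0.75 ln(0.666667)
  = −0.75 × (-0.405465) = 0.304099 substitutions/site.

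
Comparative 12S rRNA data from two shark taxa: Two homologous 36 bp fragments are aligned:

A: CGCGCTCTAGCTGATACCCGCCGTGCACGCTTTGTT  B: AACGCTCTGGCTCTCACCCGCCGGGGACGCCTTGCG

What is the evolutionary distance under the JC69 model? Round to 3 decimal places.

0.392

The sequences differ at 11 of 36 sites, so p = 11/36 ≈ 0.305556.
d = −(3/4) ln(1 − 4p/3) = −0.75 ln(1 − 0.407408) = −0.75 ln(0.592592)
  = −0.75 × (-0.523249) = 0.392437 substitutions/site.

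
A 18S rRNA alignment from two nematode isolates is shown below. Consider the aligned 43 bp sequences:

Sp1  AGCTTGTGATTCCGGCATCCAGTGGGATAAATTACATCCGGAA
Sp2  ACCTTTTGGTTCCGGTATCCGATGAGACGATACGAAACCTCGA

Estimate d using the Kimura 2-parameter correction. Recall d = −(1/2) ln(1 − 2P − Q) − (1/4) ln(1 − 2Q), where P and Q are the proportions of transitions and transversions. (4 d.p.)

Of 43 sites, 10 differences are transitions and 8 are transversions, so P = 10/43 ≈ 0.232558 and Q = 8/43 ≈ 0.186047.
Under the Kimura two-parameter model, d = −½ ln(1 − 2P − Q) − ¼ ln(1 − 2Q).
1 − 2P − Q = 0.348837, giving −½ ln(0.348837) = 0.526575.
1 − 2Q = 0.627906, giving −¼ ln(0.627906) = 0.116341.
d = 0.526575 + 0.116341 = 0.642916.

0.6429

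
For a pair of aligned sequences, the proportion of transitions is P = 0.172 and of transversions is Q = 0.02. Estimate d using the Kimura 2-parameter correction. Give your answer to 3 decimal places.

Under the Kimura two-parameter model, d = −½ ln(1 − 2P − Q) − ¼ ln(1 − 2Q).
1 − 2P − Q = 0.636, giving −½ ln(0.636) = 0.226278.
1 − 2Q = 0.96, giving −¼ ln(0.96) = 0.010205.
d = 0.226278 + 0.010205 = 0.236483.

0.236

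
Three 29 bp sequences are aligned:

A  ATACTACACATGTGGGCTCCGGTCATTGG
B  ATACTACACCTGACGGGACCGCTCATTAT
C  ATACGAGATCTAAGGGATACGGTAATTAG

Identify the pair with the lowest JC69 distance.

A–B: 8/29 differ, p = 0.276, d = 0.344.
A–C: 10/29 differ, p = 0.345, d = 0.462.
B–C: 11/29 differ, p = 0.379, d = 0.529.
The smallest distance is between A and B.

A and B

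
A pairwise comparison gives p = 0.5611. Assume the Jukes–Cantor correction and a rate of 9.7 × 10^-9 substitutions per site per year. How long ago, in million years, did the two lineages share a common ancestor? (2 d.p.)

d = −(3/4) ln(1 − 4p/3) = −0.75 ln(1 − 0.748133) = −0.75 ln(0.251867)
  = −0.75 × (-1.378854) = 1.034141 substitutions/site.
Under a molecular clock d = 2μt, so t = d/(2μ) = 1.034141 / (2 × 9.7 × 10^-9) = 53.31 million years.

53.31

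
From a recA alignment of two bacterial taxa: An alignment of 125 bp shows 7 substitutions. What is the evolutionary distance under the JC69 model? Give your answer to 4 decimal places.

p = 7/125 = 0.056.
d = −(3/4) ln(1 − 4p/3) = −0.75 ln(1 − 0.074667) = −0.75 ln(0.925333)
  = −0.75 × (-0.077602) = 0.058202 substitutions/site.

0.0582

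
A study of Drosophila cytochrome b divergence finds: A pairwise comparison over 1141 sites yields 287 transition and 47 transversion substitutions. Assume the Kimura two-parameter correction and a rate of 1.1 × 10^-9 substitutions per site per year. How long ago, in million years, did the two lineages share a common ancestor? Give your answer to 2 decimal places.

188.37

P = 287/1141 ≈ 0.251534 and Q = 47/1141 ≈ 0.041192.
Under the Kimura two-parameter model, d = −½ ln(1 − 2P − Q) − ¼ ln(1 − 2Q).
1 − 2P − Q = 0.45574, giving −½ ln(0.45574) = 0.392916.
1 − 2Q = 0.917616, giving −¼ ln(0.917616) = 0.021494.
d = 0.392916 + 0.021494 = 0.414410.
Under a molecular clock d = 2μt, so t = d/(2μ) = 0.414410 / (2 × 1.1 × 10^-9) = 188.37 million years.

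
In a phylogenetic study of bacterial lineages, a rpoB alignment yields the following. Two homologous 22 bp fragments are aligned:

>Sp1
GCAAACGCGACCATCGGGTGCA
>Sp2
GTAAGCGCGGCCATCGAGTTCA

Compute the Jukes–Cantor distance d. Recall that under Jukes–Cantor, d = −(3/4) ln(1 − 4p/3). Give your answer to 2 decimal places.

0.27

The sequences differ at 5 of 22 sites (2, 5, 10, 17, 20), so p = 5/22 ≈ 0.227273.
d = −(3/4) ln(1 − 4p/3) = −0.75 ln(1 − 0.303031) = −0.75 ln(0.696969)
  = −0.75 × (-0.361014) = 0.270761 substitutions/site.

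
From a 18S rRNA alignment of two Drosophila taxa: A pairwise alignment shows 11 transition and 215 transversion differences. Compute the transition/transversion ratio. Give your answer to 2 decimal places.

0.05

R = 11/215 = 0.051162… ≈ 0.05 (to 2 d.p.).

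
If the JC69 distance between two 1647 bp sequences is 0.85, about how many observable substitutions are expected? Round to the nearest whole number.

838

Invert JC69: p = (3/4)(1 − e^(−4d/3)) = 0.75 × (1 − e^(-1.133333)) = 0.75 × (1 − 0.321958) = 0.508532.
Expected differing sites = pL ≈ 0.508532 × 1647 = 837.552204 ≈ 838.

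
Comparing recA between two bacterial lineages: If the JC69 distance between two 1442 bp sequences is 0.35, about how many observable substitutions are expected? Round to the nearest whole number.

Invert JC69: p = (3/4)(1 − e^(−4d/3)) = 0.75 × (1 − e^(-0.466667)) = 0.75 × (1 − 0.627089) = 0.279683.
Expected differing sites = pL ≈ 0.279683 × 1442 = 403.302886 ≈ 403.

403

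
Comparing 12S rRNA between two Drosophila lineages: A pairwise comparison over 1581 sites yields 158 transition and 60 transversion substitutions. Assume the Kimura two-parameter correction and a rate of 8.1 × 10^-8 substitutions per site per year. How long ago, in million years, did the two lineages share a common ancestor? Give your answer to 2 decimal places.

P = 158/1581 ≈ 0.099937 and Q = 60/1581 ≈ 0.037951.
Under the Kimura two-parameter model, d = −½ ln(1 − 2P − Q) − ¼ ln(1 − 2Q).
1 − 2P − Q = 0.762175, giving −½ ln(0.762175) = 0.135790.
1 − 2Q = 0.924098, giving −¼ ln(0.924098) = 0.019734.
d = 0.135790 + 0.019734 = 0.155524.
Under a molecular clock d = 2μt, so t = d/(2μ) = 0.155524 / (2 × 8.1 × 10^-8) = 0.96 million years.

0.96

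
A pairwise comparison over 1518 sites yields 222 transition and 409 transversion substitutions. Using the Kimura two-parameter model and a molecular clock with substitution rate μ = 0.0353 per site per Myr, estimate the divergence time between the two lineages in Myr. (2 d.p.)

P = 222/1518 ≈ 0.146245 and Q = 409/1518 ≈ 0.269433.
Under the Kimura two-parameter model, d = −½ ln(1 − 2P − Q) − ¼ ln(1 − 2Q).
1 − 2P − Q = 0.438077, giving −½ ln(0.438077) = 0.412680.
1 − 2Q = 0.461134, giving −¼ ln(0.461134) = 0.193517.
d = 0.412680 + 0.193517 = 0.606197.
Under a molecular clock d = 2μt, so t = d/(2μ) = 0.606197 / (2 × 0.0353) = 8.59 Myr.

8.59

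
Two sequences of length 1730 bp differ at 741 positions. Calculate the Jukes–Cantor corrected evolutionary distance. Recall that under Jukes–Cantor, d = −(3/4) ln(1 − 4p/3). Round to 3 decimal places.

0.635

p = 741/1730 ≈ 0.428324.
d = −(3/4) ln(1 − 4p/3) = −0.75 ln(1 − 0.571099) = −0.75 ln(0.428901)
  = −0.75 × (-0.846529) = 0.634897 substitutions/site.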